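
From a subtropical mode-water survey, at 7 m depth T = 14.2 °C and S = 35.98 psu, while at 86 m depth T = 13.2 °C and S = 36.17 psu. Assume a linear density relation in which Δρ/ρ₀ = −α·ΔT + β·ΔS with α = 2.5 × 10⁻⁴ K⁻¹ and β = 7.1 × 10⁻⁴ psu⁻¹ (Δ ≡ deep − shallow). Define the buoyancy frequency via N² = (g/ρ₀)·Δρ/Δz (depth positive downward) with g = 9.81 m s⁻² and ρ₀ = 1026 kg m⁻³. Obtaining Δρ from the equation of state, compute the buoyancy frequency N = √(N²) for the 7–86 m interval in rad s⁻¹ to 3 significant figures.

ΔT = -1.0 K, ΔS = +0.19 psu (deep − shallow).
Δρ/ρ₀ = −αΔT + βΔS = 2.50 × 10⁻⁴ + 1.349 × 10⁻⁴ = 3.849 × 10⁻⁴, so Δρ ≈ 0.3949 kg m⁻³.
N² = (g/ρ₀)·Δρ/Δz = g·(Δρ/ρ₀)/Δz = 9.81 × 3.849 × 10⁻⁴ / 79 = 4.7796 × 10⁻⁵ s⁻².
N = √(4.7796 × 10⁻⁵) = 6.9135 × 10⁻³ rad s⁻¹ ≈ 6.91 × 10⁻³ rad s⁻¹.

6.91 × 10⁻³ rad s⁻¹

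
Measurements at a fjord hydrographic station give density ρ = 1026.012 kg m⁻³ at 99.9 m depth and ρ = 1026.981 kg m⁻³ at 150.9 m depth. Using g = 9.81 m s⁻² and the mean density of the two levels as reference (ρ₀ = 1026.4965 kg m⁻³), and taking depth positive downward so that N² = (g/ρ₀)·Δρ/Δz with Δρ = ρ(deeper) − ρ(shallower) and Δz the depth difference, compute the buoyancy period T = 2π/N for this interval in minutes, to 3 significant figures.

Δρ = 1026.981 − 1026.012 = 0.969 kg m⁻³ over Δz = 150.9 − 99.9 = 51 m.
N² = (9.81/1026.4965) × (0.969/51) = 1.8158 × 10⁻⁴ s⁻².
N = √(1.8158 × 10⁻⁴) = 0.013475 rad s⁻¹, so T = 2π/N = 466.28 s = 7.7713 min ≈ 7.77 min.

7.77 min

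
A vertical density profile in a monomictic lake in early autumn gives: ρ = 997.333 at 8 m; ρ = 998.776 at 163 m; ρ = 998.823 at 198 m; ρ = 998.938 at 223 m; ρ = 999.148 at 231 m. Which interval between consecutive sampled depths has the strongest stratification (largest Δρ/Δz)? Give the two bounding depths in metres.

Compute the density gradient over each adjacent pair:
  8–163 m: Δρ/Δz = 1.443/155 = 9.3 × 10⁻³ kg m⁻⁴
  163–198 m: Δρ/Δz = 0.047/35 = 1.3 × 10⁻³ kg m⁻⁴
  198–223 m: Δρ/Δz = 0.115/25 = 4.6 × 10⁻³ kg m⁻⁴
  223–231 m: Δρ/Δz = 0.210/8 = 0.026 kg m⁻⁴
The largest gradient is in the 223–231 m interval — the pycnocline.

223–231 m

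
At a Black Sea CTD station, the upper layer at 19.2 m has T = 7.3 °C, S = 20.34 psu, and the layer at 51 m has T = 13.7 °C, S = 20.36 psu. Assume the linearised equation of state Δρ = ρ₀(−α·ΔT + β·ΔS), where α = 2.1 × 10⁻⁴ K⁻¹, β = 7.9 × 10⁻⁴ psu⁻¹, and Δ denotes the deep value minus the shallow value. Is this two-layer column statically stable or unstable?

unstable

ΔT = 13.7 − 7.3 = +6.4 K and ΔS = 20.36 − 20.34 = +0.02 psu (deep − shallow).
−αΔT = -1.344 × 10⁻³; βΔS = 1.58 × 10⁻⁵; sum Δρ/ρ₀ = -1.3282 × 10⁻³.
Δρ/ρ₀ < 0, so Δρ < 0: deeper water is lighter → statically unstable; the column would overturn.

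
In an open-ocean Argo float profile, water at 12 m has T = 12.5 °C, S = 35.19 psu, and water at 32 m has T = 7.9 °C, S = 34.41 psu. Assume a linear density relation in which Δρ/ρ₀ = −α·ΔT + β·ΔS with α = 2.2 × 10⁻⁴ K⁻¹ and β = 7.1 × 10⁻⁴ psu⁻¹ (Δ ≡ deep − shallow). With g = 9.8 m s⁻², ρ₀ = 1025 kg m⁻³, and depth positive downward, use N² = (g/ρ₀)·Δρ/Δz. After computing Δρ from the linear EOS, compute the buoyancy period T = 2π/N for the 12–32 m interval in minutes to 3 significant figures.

6.99 min

ΔT = -4.6 K, ΔS = -0.78 psu (deep − shallow).
Δρ/ρ₀ = −αΔT + βΔS = 1.012 × 10⁻³ − 5.538 × 10⁻⁴ = 4.582 × 10⁻⁴, so Δρ ≈ 0.4697 kg m⁻³.
N² = (g/ρ₀)·Δρ/Δz = g·(Δρ/ρ₀)/Δz = 9.8 × 4.582 × 10⁻⁴ / 20 = 2.2452 × 10⁻⁴ s⁻².
N = √(2.2452 × 10⁻⁴) = 0.014984 rad s⁻¹ → T = 2π/N = 419.33 s = 6.9888 min ≈ 6.99 min.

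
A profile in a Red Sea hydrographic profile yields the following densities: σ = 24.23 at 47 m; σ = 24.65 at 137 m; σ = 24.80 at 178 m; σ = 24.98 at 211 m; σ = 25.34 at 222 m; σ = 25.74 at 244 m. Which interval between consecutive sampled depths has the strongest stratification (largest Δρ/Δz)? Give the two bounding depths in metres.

Compute the density gradient over each adjacent pair:
  47–137 m: Δρ/Δz = 0.42/90 = 4.7 × 10⁻³ kg m⁻⁴
  137–178 m: Δρ/Δz = 0.15/41 = 3.7 × 10⁻³ kg m⁻⁴
  178–211 m: Δρ/Δz = 0.18/33 = 5.5 × 10⁻³ kg m⁻⁴
  211–222 m: Δρ/Δz = 0.36/11 = 0.033 kg m⁻⁴
  222–244 m: Δρ/Δz = 0.40/22 = 0.018 kg m⁻⁴
The largest gradient is in the 211–222 m interval — the pycnocline.

211–222 m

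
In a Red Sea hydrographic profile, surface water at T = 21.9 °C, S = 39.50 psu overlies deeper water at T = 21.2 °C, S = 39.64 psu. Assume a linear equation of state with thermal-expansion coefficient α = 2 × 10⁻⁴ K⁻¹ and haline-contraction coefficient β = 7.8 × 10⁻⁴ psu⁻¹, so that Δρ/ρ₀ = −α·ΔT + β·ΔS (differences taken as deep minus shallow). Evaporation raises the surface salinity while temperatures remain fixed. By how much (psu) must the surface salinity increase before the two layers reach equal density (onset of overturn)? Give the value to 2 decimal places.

0.32 psu

Neutral buoyancy requires −α(T_deep − T_surf) + β(S_deep − S_surf′) = 0.
S_surf′ = S_deep − (α/β)·ΔT = 39.64 − (2 × 10⁻⁴/7.8 × 10⁻⁴)·(-0.7) = 39.8195 psu.
Increase required: 39.8195 − 39.50 = 0.3195 psu.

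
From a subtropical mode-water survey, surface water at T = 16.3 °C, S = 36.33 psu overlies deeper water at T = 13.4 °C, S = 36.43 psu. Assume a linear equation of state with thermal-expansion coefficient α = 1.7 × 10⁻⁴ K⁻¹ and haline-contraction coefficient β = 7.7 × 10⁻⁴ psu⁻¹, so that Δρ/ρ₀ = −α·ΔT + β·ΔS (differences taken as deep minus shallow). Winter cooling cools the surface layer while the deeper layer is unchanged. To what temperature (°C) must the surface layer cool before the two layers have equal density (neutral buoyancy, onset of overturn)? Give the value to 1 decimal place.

Neutral buoyancy requires Δρ = 0, i.e. −α(T_deep − T_surf′) + β(S_deep − S_surf) = 0.
T_surf′ = T_deep − (β/α)·ΔS = 13.4 − (7.7 × 10⁻⁴/1.7 × 10⁻⁴)·(+0.10) = 12.947 °C.
Cooling required: 16.3 − (12.947) = 3.353 °C.

12.9 °C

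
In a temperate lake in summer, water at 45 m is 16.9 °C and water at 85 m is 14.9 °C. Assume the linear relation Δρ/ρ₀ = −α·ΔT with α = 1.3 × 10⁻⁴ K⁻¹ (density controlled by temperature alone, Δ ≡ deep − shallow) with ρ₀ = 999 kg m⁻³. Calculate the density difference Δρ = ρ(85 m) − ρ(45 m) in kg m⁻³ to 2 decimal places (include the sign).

+0.26 kg m⁻³

ΔT = -2.0 K, Δρ/ρ₀ = −αΔT = 2.60 × 10⁻⁴.
Δρ = 999 × (2.60 × 10⁻⁴) = +0.26 kg m⁻³.
Positive Δρ: denser below, stable.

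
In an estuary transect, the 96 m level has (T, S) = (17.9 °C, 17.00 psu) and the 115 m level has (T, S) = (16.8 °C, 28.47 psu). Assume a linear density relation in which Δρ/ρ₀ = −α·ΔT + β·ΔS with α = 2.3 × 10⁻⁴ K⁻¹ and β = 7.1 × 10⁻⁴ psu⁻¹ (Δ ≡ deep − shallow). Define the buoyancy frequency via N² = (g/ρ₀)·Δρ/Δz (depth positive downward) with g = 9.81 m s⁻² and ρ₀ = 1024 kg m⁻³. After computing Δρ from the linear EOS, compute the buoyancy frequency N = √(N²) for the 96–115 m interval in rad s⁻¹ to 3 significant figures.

0.0658 rad s⁻¹

ΔT = -1.1 K, ΔS = +11.47 psu (deep − shallow).
Δρ/ρ₀ = −αΔT + βΔS = 2.53 × 10⁻⁴ + 8.1437 × 10⁻³ = 8.3967 × 10⁻³, so Δρ ≈ 8.598 kg m⁻³.
N² = (g/ρ₀)·Δρ/Δz = g·(Δρ/ρ₀)/Δz = 9.81 × 8.3967 × 10⁻³ / 19 = 4.3353 × 10⁻³ s⁻².
N = √(4.3353 × 10⁻³) = 0.065843 rad s⁻¹ ≈ 0.0658 rad s⁻¹.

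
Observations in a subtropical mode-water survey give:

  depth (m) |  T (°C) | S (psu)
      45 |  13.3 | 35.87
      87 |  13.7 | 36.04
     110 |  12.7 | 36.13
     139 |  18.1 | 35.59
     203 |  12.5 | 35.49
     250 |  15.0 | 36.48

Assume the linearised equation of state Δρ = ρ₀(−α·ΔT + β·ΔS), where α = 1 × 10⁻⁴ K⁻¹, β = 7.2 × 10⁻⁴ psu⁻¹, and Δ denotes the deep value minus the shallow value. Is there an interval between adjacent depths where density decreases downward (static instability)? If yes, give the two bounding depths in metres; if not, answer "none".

Evaluate Δρ/ρ₀ = −αΔT + βΔS across each adjacent pair:
  45–87 m: −αΔT+βΔS = −(1 × 10⁻⁴)(+0.4)+(7.2 × 10⁻⁴)(+0.17) = 8.2 × 10⁻⁵ → stable
  87–110 m: −αΔT+βΔS = −(1 × 10⁻⁴)(-1.0)+(7.2 × 10⁻⁴)(+0.09) = 1.6 × 10⁻⁴ → stable
  110–139 m: −αΔT+βΔS = −(1 × 10⁻⁴)(+5.4)+(7.2 × 10⁻⁴)(-0.54) = -9.3 × 10⁻⁴ → UNSTABLE
  139–203 m: −αΔT+βΔS = −(1 × 10⁻⁴)(-5.6)+(7.2 × 10⁻⁴)(-0.10) = 4.9 × 10⁻⁴ → stable
  203–250 m: −αΔT+βΔS = −(1 × 10⁻⁴)(+2.5)+(7.2 × 10⁻⁴)(+0.99) = 4.6 × 10⁻⁴ → stable
The 110–139 m interval has Δρ < 0: lighter water underlies denser water.

110–139 m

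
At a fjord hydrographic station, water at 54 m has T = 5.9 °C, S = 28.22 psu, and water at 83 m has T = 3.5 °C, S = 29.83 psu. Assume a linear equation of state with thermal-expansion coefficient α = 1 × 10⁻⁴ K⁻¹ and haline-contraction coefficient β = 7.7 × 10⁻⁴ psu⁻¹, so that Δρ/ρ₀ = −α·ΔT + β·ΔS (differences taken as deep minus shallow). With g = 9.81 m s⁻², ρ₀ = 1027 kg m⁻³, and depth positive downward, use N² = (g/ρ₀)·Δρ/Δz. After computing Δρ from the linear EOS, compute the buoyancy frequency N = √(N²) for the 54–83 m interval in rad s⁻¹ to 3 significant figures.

ΔT = -2.4 K, ΔS = +1.61 psu (deep − shallow).
Δρ/ρ₀ = −αΔT + βΔS = 2.40 × 10⁻⁴ + 1.2397 × 10⁻³ = 1.4797 × 10⁻³, so Δρ ≈ 1.520 kg m⁻³.
N² = (g/ρ₀)·Δρ/Δz = g·(Δρ/ρ₀)/Δz = 9.81 × 1.4797 × 10⁻³ / 29 = 5.0055 × 10⁻⁴ s⁻².
N = √(5.0055 × 10⁻⁴) = 0.022373 rad s⁻¹ ≈ 0.0224 rad s⁻¹.

0.0224 rad s⁻¹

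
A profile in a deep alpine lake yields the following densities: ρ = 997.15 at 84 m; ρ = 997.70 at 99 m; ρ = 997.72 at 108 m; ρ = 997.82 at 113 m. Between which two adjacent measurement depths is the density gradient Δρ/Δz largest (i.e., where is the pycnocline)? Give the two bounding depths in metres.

Compute the density gradient over each adjacent pair:
  84–99 m: Δρ/Δz = 0.55/15 = 0.037 kg m⁻⁴
  99–108 m: Δρ/Δz = 0.02/9 = 2.2 × 10⁻³ kg m⁻⁴
  108–113 m: Δρ/Δz = 0.10/5 = 0.020 kg m⁻⁴
The largest gradient is in the 84–99 m interval — the pycnocline.

84–99 m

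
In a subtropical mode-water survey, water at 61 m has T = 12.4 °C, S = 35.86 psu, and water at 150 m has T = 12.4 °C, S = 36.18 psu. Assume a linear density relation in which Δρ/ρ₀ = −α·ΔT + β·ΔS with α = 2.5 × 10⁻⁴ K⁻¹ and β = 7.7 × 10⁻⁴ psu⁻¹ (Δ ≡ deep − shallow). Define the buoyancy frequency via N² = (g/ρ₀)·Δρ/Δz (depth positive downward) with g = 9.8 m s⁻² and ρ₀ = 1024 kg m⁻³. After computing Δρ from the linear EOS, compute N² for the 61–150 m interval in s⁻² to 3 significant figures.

ΔT = +0.0 K, ΔS = +0.32 psu (deep − shallow).
Δρ/ρ₀ = −αΔT + βΔS = 0 + 2.464 × 10⁻⁴ = 2.464 × 10⁻⁴, so Δρ ≈ 0.2523 kg m⁻³.
N² = (g/ρ₀)·Δρ/Δz = g·(Δρ/ρ₀)/Δz = 9.8 × 2.464 × 10⁻⁴ / 89 = 2.7132 × 10⁻⁵ s⁻² ≈ 2.71 × 10⁻⁵ s⁻².

2.71 × 10⁻⁵ s⁻²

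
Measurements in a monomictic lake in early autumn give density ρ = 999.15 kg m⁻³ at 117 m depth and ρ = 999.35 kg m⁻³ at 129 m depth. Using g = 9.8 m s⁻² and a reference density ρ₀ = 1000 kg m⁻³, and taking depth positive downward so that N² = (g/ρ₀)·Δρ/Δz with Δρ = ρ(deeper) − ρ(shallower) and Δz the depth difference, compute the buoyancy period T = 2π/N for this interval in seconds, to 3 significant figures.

492 s

Δρ = 999.35 − 999.15 = 0.20 kg m⁻³ over Δz = 129 − 117 = 12 m.
N² = (9.8/1000) × (0.20/12) = 1.6333 × 10⁻⁴ s⁻².
N = √(1.6333 × 10⁻⁴) = 0.012780 rad s⁻¹, so T = 2π/N = 491.64 s ≈ 492 s.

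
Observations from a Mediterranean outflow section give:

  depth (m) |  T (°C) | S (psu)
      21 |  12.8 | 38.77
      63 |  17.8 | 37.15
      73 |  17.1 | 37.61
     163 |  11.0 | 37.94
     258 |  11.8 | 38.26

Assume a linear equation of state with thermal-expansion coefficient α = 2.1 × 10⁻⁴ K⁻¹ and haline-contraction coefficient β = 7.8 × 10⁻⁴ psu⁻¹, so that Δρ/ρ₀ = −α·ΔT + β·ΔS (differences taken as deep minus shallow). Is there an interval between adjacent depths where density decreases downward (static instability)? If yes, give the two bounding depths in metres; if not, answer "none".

Evaluate Δρ/ρ₀ = −αΔT + βΔS across each adjacent pair:
  21–63 m: −αΔT+βΔS = −(2.1 × 10⁻⁴)(+5.0)+(7.8 × 10⁻⁴)(-1.62) = -2.3 × 10⁻³ → UNSTABLE
  63–73 m: −αΔT+βΔS = −(2.1 × 10⁻⁴)(-0.7)+(7.8 × 10⁻⁴)(+0.46) = 5.1 × 10⁻⁴ → stable
  73–163 m: −αΔT+βΔS = −(2.1 × 10⁻⁴)(-6.1)+(7.8 × 10⁻⁴)(+0.33) = 1.5 × 10⁻³ → stable
  163–258 m: −αΔT+βΔS = −(2.1 × 10⁻⁴)(+0.8)+(7.8 × 10⁻⁴)(+0.32) = 8.2 × 10⁻⁵ → stable
The 21–63 m interval has Δρ < 0: lighter water underlies denser water.

21–63 m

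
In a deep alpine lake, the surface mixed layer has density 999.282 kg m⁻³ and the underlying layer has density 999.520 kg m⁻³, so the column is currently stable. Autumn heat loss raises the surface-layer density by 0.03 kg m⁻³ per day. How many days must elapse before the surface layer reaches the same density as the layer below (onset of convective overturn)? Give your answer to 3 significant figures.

7.93 days

Density deficit of the surface layer: 999.520 − 999.282 = 0.238 kg m⁻³.
Required change = 0.238 / 0.03 = 7.93 days.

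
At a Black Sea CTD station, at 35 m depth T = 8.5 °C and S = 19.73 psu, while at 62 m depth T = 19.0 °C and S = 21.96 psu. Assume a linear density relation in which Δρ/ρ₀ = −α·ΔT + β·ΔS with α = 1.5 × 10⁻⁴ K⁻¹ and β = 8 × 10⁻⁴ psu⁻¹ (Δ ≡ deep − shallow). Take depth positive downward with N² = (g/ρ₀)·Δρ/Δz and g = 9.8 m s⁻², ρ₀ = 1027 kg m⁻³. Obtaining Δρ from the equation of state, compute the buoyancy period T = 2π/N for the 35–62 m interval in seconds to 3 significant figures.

721 s

ΔT = +10.5 K, ΔS = +2.23 psu (deep − shallow).
Δρ/ρ₀ = −αΔT + βΔS = -1.575 × 10⁻³ + 1.784 × 10⁻³ = 2.09 × 10⁻⁴, so Δρ ≈ 0.2146 kg m⁻³.
N² = (g/ρ₀)·Δρ/Δz = g·(Δρ/ρ₀)/Δz = 9.8 × 2.09 × 10⁻⁴ / 27 = 7.5859 × 10⁻⁵ s⁻².
N = √(7.5859 × 10⁻⁵) = 8.7097 × 10⁻³ rad s⁻¹ → T = 2π/N = 721.40 s ≈ 721 s.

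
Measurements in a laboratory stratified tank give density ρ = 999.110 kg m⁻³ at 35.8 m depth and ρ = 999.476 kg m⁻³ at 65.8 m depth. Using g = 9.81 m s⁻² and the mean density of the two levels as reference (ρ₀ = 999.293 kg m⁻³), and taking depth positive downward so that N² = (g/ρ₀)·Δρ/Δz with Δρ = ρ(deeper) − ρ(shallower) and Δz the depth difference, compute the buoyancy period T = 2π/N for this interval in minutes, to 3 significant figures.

Δρ = 999.476 − 999.110 = 0.366 kg m⁻³ over Δz = 65.8 − 35.8 = 30 m.
N² = (9.81/999.293) × (0.366/30) = 1.1977 × 10⁻⁴ s⁻².
N = √(1.1977 × 10⁻⁴) = 0.010944 rad s⁻¹, so T = 2π/N = 574.12 s = 9.5687 min ≈ 9.57 min.
A positive N² confirms static stability across the interval.

9.57 min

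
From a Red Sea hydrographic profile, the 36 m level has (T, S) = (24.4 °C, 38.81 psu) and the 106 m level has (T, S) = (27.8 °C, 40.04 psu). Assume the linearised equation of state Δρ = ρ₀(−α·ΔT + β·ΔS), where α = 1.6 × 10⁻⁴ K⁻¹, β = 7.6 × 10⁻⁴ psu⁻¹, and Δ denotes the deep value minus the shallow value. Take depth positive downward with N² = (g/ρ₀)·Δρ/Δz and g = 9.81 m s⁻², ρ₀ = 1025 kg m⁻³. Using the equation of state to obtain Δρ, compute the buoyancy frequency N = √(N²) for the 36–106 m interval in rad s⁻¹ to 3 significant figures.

ΔT = +3.4 K, ΔS = +1.23 psu (deep − shallow).
Δρ/ρ₀ = −αΔT + βΔS = -5.44 × 10⁻⁴ + 9.348 × 10⁻⁴ = 3.908 × 10⁻⁴, so Δρ ≈ 0.4006 kg m⁻³.
N² = (g/ρ₀)·Δρ/Δz = g·(Δρ/ρ₀)/Δz = 9.81 × 3.908 × 10⁻⁴ / 70 = 5.4768 × 10⁻⁵ s⁻².
N = √(5.4768 × 10⁻⁵) = 7.4005 × 10⁻³ rad s⁻¹ ≈ 7.40 × 10⁻³ rad s⁻¹.

7.40 × 10⁻³ rad s⁻¹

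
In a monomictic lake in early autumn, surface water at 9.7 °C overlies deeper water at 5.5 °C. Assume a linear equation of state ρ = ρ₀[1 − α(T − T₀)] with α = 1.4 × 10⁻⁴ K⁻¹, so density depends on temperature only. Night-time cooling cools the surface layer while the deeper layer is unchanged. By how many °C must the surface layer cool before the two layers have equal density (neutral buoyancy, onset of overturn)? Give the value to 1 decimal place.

4.2 °C

With temperature the only control, equal density requires T_surf′ = T_deep.
T_surf′ = 5.5 °C.
Cooling required: 9.7 − 5.5 = 4.2 °C.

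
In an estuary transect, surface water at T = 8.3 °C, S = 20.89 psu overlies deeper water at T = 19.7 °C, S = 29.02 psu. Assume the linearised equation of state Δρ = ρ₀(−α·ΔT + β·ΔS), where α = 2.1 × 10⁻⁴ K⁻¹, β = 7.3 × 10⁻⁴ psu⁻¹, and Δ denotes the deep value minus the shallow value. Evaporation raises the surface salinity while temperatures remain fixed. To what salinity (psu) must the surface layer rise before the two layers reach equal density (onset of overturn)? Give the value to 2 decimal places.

Neutral buoyancy requires −α(T_deep − T_surf) + β(S_deep − S_surf′) = 0.
S_surf′ = S_deep − (α/β)·ΔT = 29.02 − (2.1 × 10⁻⁴/7.3 × 10⁻⁴)·(+11.4) = 25.7405 psu.
Increase required: 25.7405 − 20.89 = 4.8505 psu.

25.74 psu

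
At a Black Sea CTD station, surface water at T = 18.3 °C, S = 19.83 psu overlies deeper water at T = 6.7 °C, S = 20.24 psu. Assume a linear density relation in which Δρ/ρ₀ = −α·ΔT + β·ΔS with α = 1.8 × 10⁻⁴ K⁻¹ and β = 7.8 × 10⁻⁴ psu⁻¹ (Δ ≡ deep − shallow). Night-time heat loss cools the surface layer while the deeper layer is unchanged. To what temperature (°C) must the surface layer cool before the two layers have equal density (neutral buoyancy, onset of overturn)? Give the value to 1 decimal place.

Neutral buoyancy requires Δρ = 0, i.e. −α(T_deep − T_surf′) + β(S_deep − S_surf) = 0.
T_surf′ = T_deep − (β/α)·ΔS = 6.7 − (7.8 × 10⁻⁴/1.8 × 10⁻⁴)·(+0.41) = 4.923 °C.
Cooling required: 18.3 − (4.923) = 13.377 °C.

4.9 °C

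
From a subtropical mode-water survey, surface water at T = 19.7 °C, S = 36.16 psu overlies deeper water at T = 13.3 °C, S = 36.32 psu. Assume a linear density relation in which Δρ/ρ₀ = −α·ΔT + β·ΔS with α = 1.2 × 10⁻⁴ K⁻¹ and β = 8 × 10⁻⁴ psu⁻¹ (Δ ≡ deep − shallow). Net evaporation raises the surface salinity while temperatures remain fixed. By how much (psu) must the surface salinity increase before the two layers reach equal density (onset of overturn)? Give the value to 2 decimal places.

1.12 psu

Neutral buoyancy requires −α(T_deep − T_surf) + β(S_deep − S_surf′) = 0.
S_surf′ = S_deep − (α/β)·ΔT = 36.32 − (1.2 × 10⁻⁴/8 × 10⁻⁴)·(-6.4) = 37.2800 psu.
Increase required: 37.2800 − 36.16 = 1.1200 psu.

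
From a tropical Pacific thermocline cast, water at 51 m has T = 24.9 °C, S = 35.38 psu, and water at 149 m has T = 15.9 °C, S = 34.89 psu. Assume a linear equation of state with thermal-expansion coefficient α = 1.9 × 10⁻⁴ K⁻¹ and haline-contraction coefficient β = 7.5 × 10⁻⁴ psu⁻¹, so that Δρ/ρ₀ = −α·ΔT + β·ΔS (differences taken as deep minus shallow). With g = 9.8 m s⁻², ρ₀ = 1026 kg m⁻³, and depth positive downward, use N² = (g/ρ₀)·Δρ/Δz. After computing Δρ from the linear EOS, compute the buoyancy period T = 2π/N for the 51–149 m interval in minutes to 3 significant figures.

ΔT = -9.0 K, ΔS = -0.49 psu (deep − shallow).
Δρ/ρ₀ = −αΔT + βΔS = 1.71 × 10⁻³ − 3.675 × 10⁻⁴ = 1.3425 × 10⁻³, so Δρ ≈ 1.377 kg m⁻³.
N² = (g/ρ₀)·Δρ/Δz = g·(Δρ/ρ₀)/Δz = 9.8 × 1.3425 × 10⁻³ / 98 = 1.3425 × 10⁻⁴ s⁻².
N = √(1.3425 × 10⁻⁴) = 0.011587 rad s⁻¹ → T = 2π/N = 542.26 s = 9.0377 min ≈ 9.04 min.

9.04 min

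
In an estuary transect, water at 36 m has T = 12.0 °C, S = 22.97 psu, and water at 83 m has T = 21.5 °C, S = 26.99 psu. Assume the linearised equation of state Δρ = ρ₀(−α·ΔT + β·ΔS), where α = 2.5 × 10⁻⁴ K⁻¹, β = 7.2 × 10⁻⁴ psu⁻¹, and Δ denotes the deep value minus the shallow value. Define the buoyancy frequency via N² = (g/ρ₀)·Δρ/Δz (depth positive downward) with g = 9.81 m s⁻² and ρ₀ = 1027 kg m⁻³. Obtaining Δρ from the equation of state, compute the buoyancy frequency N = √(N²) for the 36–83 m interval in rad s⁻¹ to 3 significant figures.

0.0104 rad s⁻¹

ΔT = +9.5 K, ΔS = +4.02 psu (deep − shallow).
Δρ/ρ₀ = −αΔT + βΔS = -2.375 × 10⁻³ + 2.8944 × 10⁻³ = 5.194 × 10⁻⁴, so Δρ ≈ 0.5334 kg m⁻³.
N² = (g/ρ₀)·Δρ/Δz = g·(Δρ/ρ₀)/Δz = 9.81 × 5.194 × 10⁻⁴ / 47 = 1.0841 × 10⁻⁴ s⁻².
N = √(1.0841 × 10⁻⁴) = 0.010412 rad s⁻¹ ≈ 0.0104 rad s⁻¹.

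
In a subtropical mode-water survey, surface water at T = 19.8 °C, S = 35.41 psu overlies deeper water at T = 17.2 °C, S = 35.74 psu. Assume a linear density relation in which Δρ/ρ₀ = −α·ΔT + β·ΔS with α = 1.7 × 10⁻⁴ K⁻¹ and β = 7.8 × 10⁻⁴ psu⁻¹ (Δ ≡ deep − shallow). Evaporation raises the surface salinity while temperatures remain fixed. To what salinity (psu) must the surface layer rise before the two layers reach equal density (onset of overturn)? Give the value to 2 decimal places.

Neutral buoyancy requires −α(T_deep − T_surf) + β(S_deep − S_surf′) = 0.
S_surf′ = S_deep − (α/β)·ΔT = 35.74 − (1.7 × 10⁻⁴/7.8 × 10⁻⁴)·(-2.6) = 36.3067 psu.
Increase required: 36.3067 − 35.41 = 0.8967 psu.

36.31 psu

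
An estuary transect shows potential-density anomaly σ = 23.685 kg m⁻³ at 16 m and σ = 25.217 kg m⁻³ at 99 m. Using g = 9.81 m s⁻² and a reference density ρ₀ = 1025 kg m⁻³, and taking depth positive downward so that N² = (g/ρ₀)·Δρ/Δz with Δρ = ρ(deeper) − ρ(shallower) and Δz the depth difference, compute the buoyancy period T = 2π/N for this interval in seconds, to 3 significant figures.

Δρ = 1025.217 − 1023.685 = 1.532 kg m⁻³ over Δz = 99 − 16 = 83 m.
N² = (9.81/1025) × (1.532/83) = 1.7665 × 10⁻⁴ s⁻².
N = √(1.7665 × 10⁻⁴) = 0.013291 rad s⁻¹, so T = 2π/N = 472.74 s ≈ 473 s.
Since Δρ > 0 the layer is stably stratified.

473 s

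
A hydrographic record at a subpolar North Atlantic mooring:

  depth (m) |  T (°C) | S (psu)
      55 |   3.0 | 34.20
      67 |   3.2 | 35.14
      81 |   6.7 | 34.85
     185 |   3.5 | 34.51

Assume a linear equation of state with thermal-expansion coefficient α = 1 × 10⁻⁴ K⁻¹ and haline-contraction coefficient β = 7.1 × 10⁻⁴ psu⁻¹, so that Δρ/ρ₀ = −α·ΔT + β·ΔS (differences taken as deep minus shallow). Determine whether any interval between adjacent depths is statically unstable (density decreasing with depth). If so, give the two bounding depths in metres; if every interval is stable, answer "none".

67–81 m

Evaluate Δρ/ρ₀ = −αΔT + βΔS across each adjacent pair:
  55–67 m: −αΔT+βΔS = −(1 × 10⁻⁴)(+0.2)+(7.1 × 10⁻⁴)(+0.94) = 6.5 × 10⁻⁴ → stable
  67–81 m: −αΔT+βΔS = −(1 × 10⁻⁴)(+3.5)+(7.1 × 10⁻⁴)(-0.29) = -5.6 × 10⁻⁴ → UNSTABLE
  81–185 m: −αΔT+βΔS = −(1 × 10⁻⁴)(-3.2)+(7.1 × 10⁻⁴)(-0.34) = 7.9 × 10⁻⁵ → stable
The 67–81 m interval has Δρ < 0: lighter water underlies denser water.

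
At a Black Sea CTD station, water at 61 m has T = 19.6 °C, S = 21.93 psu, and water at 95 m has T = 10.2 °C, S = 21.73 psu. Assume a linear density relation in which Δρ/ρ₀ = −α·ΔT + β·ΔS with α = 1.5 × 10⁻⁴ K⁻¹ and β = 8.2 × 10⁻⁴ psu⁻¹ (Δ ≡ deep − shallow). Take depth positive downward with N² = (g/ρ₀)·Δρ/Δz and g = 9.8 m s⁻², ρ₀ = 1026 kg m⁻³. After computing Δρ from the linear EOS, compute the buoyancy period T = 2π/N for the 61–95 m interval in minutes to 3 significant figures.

ΔT = -9.4 K, ΔS = -0.20 psu (deep − shallow).
Δρ/ρ₀ = −αΔT + βΔS = 1.41 × 10⁻³ − 1.64 × 10⁻⁴ = 1.246 × 10⁻³, so Δρ ≈ 1.278 kg m⁻³.
N² = (g/ρ₀)·Δρ/Δz = g·(Δρ/ρ₀)/Δz = 9.8 × 1.246 × 10⁻³ / 34 = 3.5914 × 10⁻⁴ s⁻².
N = √(3.5914 × 10⁻⁴) = 0.018951 rad s⁻¹ → T = 2π/N = 331.55 s = 5.5258 min ≈ 5.53 min.

5.53 min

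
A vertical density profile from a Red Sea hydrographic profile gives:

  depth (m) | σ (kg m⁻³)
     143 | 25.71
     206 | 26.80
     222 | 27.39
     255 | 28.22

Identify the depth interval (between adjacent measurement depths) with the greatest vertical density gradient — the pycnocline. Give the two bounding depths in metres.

206–222 m

Compute the density gradient over each adjacent pair:
  143–206 m: Δρ/Δz = 1.09/63 = 0.017 kg m⁻⁴
  206–222 m: Δρ/Δz = 0.59/16 = 0.037 kg m⁻⁴
  222–255 m: Δρ/Δz = 0.83/33 = 0.025 kg m⁻⁴
The largest gradient is in the 206–222 m interval — the pycnocline.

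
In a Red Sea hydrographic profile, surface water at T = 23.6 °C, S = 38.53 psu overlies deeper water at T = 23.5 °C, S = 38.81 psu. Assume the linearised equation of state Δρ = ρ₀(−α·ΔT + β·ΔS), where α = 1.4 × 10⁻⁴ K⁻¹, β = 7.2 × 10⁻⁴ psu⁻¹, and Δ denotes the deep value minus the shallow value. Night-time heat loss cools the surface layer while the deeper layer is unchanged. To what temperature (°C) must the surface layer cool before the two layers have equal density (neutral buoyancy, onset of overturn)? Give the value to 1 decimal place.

22.1 °C

Neutral buoyancy requires Δρ = 0, i.e. −α(T_deep − T_surf′) + β(S_deep − S_surf) = 0.
T_surf′ = T_deep − (β/α)·ΔS = 23.5 − (7.2 × 10⁻⁴/1.4 × 10⁻⁴)·(+0.28) = 22.060 °C.
Cooling required: 23.6 − (22.060) = 1.540 °C.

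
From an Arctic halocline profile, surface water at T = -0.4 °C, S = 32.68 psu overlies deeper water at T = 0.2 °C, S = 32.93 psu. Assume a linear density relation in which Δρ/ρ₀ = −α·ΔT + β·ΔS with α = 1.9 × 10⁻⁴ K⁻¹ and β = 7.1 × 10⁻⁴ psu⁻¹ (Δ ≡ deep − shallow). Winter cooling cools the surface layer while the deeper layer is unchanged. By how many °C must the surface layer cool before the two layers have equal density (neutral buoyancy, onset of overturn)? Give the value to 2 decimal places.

0.33 °C

Neutral buoyancy requires Δρ = 0, i.e. −α(T_deep − T_surf′) + β(S_deep − S_surf) = 0.
T_surf′ = T_deep − (β/α)·ΔS = 0.2 − (7.1 × 10⁻⁴/1.9 × 10⁻⁴)·(+0.25) = -0.7342 °C.
Cooling required: -0.4 − (-0.7342) = 0.3342 °C.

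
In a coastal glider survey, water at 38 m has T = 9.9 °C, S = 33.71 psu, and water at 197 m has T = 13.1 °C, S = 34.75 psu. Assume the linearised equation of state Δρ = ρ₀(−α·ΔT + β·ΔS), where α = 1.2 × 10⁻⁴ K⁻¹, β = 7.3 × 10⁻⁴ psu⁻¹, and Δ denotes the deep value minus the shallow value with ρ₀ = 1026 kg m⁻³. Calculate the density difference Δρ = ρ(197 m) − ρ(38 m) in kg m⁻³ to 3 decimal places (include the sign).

ΔT = +3.2 K, ΔS = +1.04 psu (deep − shallow).
Δρ/ρ₀ = −(1.2 × 10⁻⁴)(+3.2) + (7.3 × 10⁻⁴)(+1.04) = 3.752 × 10⁻⁴.
Δρ = 1026 × (3.752 × 10⁻⁴) = +0.385 kg m⁻³.
Positive Δρ: denser below, stable.

+0.385 kg m⁻³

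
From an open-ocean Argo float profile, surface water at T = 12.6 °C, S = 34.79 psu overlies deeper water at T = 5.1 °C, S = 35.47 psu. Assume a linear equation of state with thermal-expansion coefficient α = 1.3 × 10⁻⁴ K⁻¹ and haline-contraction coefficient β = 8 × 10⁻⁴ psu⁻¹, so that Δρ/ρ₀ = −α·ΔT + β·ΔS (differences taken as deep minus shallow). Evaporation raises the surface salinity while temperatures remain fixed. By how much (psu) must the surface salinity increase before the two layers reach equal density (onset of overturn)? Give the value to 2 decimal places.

Neutral buoyancy requires −α(T_deep − T_surf) + β(S_deep − S_surf′) = 0.
S_surf′ = S_deep − (α/β)·ΔT = 35.47 − (1.3 × 10⁻⁴/8 × 10⁻⁴)·(-7.5) = 36.6887 psu.
Increase required: 36.6887 − 34.79 = 1.8987 psu.

1.90 psu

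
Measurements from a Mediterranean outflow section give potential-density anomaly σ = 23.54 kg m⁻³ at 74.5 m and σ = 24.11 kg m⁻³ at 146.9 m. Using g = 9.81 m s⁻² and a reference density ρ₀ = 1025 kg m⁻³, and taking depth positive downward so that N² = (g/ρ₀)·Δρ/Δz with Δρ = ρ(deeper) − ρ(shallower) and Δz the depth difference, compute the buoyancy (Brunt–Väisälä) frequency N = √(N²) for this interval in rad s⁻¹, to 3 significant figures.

8.68 × 10⁻³ rad s⁻¹

Δρ = 1024.11 − 1023.54 = 0.57 kg m⁻³ over Δz = 146.9 − 74.5 = 72.4 m.
N² = (9.81/1025) × (0.57/72.4) = 7.5350 × 10⁻⁵ s⁻².
N = √(7.5350 × 10⁻⁵) = 8.6804 × 10⁻³ rad s⁻¹ ≈ 8.68 × 10⁻³ rad s⁻¹.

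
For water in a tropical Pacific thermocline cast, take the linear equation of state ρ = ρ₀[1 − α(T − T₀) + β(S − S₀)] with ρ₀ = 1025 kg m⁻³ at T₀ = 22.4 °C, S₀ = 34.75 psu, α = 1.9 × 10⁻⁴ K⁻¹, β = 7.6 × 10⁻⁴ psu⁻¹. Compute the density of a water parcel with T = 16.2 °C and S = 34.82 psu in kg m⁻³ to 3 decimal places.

1026.262 kg m⁻³

T − T₀ = -6.2 K, S − S₀ = +0.07 psu.
Bracket = 1 − α·(-6.2) + β·(+0.07) = 1 + (1.2312 × 10⁻³) = 1.0012312.
ρ = 1025 × 1.0012312 = 1026.262 kg m⁻³.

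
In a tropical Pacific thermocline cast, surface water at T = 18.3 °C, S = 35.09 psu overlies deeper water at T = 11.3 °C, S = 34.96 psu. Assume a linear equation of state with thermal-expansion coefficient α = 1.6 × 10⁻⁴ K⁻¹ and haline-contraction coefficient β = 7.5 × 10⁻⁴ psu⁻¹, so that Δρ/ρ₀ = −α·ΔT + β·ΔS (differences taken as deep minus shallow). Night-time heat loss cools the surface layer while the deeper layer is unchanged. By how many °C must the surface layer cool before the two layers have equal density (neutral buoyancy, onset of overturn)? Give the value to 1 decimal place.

6.4 °C

Neutral buoyancy requires Δρ = 0, i.e. −α(T_deep − T_surf′) + β(S_deep − S_surf) = 0.
T_surf′ = T_deep − (β/α)·ΔS = 11.3 − (7.5 × 10⁻⁴/1.6 × 10⁻⁴)·(-0.13) = 11.909 °C.
Cooling required: 18.3 − (11.909) = 6.391 °C.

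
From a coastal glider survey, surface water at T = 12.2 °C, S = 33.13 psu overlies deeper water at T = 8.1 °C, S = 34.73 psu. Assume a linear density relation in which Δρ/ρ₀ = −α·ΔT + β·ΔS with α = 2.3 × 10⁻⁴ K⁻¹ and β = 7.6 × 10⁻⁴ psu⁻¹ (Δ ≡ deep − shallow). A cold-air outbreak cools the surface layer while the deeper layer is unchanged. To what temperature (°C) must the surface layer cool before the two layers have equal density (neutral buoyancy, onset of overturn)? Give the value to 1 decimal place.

Neutral buoyancy requires Δρ = 0, i.e. −α(T_deep − T_surf′) + β(S_deep − S_surf) = 0.
T_surf′ = T_deep − (β/α)·ΔS = 8.1 − (7.6 × 10⁻⁴/2.3 × 10⁻⁴)·(+1.60) = 2.813 °C.
Cooling required: 12.2 − (2.813) = 9.387 °C.

2.8 °C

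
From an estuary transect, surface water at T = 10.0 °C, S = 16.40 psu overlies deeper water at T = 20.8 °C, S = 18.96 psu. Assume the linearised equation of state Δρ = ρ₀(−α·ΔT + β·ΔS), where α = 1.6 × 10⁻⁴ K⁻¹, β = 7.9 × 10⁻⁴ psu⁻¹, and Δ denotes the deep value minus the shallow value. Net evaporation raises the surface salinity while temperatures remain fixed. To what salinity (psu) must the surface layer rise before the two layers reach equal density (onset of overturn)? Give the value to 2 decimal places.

Neutral buoyancy requires −α(T_deep − T_surf) + β(S_deep − S_surf′) = 0.
S_surf′ = S_deep − (α/β)·ΔT = 18.96 − (1.6 × 10⁻⁴/7.9 × 10⁻⁴)·(+10.8) = 16.7727 psu.
Increase required: 16.7727 − 16.40 = 0.3727 psu.

16.77 psu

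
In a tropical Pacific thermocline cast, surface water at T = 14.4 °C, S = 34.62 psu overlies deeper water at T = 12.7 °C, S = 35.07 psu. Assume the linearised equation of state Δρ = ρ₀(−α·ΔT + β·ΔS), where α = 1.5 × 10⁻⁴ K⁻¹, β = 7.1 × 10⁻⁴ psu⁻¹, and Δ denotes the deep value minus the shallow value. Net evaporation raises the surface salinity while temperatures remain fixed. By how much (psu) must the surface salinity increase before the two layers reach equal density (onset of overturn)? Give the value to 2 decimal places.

Neutral buoyancy requires −α(T_deep − T_surf) + β(S_deep − S_surf′) = 0.
S_surf′ = S_deep − (α/β)·ΔT = 35.07 − (1.5 × 10⁻⁴/7.1 × 10⁻⁴)·(-1.7) = 35.4292 psu.
Increase required: 35.4292 − 34.62 = 0.8092 psu.

0.81 psu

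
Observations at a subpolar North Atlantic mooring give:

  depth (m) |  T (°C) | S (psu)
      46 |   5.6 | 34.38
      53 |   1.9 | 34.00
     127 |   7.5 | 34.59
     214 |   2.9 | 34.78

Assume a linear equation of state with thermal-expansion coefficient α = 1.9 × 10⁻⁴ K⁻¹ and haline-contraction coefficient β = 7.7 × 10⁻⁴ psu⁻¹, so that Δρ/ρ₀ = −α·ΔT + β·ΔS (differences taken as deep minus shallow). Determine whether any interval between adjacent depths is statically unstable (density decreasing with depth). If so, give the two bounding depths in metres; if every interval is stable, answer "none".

53–127 m

Evaluate Δρ/ρ₀ = −αΔT + βΔS across each adjacent pair:
  46–53 m: −αΔT+βΔS = −(1.9 × 10⁻⁴)(-3.7)+(7.7 × 10⁻⁴)(-0.38) = 4.1 × 10⁻⁴ → stable
  53–127 m: −αΔT+βΔS = −(1.9 × 10⁻⁴)(+5.6)+(7.7 × 10⁻⁴)(+0.59) = -6.1 × 10⁻⁴ → UNSTABLE
  127–214 m: −αΔT+βΔS = −(1.9 × 10⁻⁴)(-4.6)+(7.7 × 10⁻⁴)(+0.19) = 1.0 × 10⁻³ → stable
The 53–127 m interval has Δρ < 0: lighter water underlies denser water.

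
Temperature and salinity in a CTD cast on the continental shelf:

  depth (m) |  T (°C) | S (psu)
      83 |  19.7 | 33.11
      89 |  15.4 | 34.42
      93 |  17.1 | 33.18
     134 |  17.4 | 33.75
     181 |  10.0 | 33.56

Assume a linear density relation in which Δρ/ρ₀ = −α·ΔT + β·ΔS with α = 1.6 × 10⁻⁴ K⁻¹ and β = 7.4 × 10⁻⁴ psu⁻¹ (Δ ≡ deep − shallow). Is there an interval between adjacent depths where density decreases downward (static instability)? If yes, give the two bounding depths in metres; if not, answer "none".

89–93 m

Evaluate Δρ/ρ₀ = −αΔT + βΔS across each adjacent pair:
  83–89 m: −αΔT+βΔS = −(1.6 × 10⁻⁴)(-4.3)+(7.4 × 10⁻⁴)(+1.31) = 1.7 × 10⁻³ → stable
  89–93 m: −αΔT+βΔS = −(1.6 × 10⁻⁴)(+1.7)+(7.4 × 10⁻⁴)(-1.24) = -1.2 × 10⁻³ → UNSTABLE
  93–134 m: −αΔT+βΔS = −(1.6 × 10⁻⁴)(+0.3)+(7.4 × 10⁻⁴)(+0.57) = 3.7 × 10⁻⁴ → stable
  134–181 m: −αΔT+βΔS = −(1.6 × 10⁻⁴)(-7.4)+(7.4 × 10⁻⁴)(-0.19) = 1.0 × 10⁻³ → stable
The 89–93 m interval has Δρ < 0: lighter water underlies denser water.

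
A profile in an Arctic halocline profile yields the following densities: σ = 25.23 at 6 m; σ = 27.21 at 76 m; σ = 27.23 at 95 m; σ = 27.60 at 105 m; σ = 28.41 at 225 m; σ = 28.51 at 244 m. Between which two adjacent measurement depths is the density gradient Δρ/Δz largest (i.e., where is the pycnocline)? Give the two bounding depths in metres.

Compute the density gradient over each adjacent pair:
  6–76 m: Δρ/Δz = 1.98/70 = 0.028 kg m⁻⁴
  76–95 m: Δρ/Δz = 0.02/19 = 1.1 × 10⁻³ kg m⁻⁴
  95–105 m: Δρ/Δz = 0.37/10 = 0.037 kg m⁻⁴
  105–225 m: Δρ/Δz = 0.81/120 = 6.8 × 10⁻³ kg m⁻⁴
  225–244 m: Δρ/Δz = 0.10/19 = 5.3 × 10⁻³ kg m⁻⁴
The largest gradient is in the 95–105 m interval — the pycnocline.

95–105 m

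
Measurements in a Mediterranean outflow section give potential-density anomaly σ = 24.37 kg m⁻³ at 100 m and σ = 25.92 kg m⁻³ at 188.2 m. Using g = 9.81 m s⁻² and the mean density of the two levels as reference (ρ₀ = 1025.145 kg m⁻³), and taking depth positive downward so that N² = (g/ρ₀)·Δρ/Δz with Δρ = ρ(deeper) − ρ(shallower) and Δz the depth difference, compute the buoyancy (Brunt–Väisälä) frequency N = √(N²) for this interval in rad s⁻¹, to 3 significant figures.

0.0130 rad s⁻¹

Δρ = 1025.92 − 1024.37 = 1.55 kg m⁻³ over Δz = 188.2 − 100 = 88.2 m.
N² = (9.81/1025.145) × (1.55/88.2) = 1.6817 × 10⁻⁴ s⁻².
N = √(1.6817 × 10⁻⁴) = 0.012968 rad s⁻¹ ≈ 0.0130 rad s⁻¹.
A positive N² confirms static stability across the interval.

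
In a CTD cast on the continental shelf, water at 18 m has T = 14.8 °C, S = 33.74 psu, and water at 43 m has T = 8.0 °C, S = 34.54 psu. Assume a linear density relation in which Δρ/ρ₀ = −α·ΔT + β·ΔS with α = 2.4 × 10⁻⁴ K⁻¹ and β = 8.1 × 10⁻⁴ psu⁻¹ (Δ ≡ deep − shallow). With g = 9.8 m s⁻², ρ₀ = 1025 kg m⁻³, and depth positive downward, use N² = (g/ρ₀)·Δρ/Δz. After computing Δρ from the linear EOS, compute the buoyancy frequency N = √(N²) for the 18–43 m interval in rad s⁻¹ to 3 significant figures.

ΔT = -6.8 K, ΔS = +0.80 psu (deep − shallow).
Δρ/ρ₀ = −αΔT + βΔS = 1.632 × 10⁻³ + 6.48 × 10⁻⁴ = 2.28 × 10⁻³, so Δρ ≈ 2.337 kg m⁻³.
N² = (g/ρ₀)·Δρ/Δz = g·(Δρ/ρ₀)/Δz = 9.8 × 2.28 × 10⁻³ / 25 = 8.9376 × 10⁻⁴ s⁻².
N = √(8.9376 × 10⁻⁴) = 0.029896 rad s⁻¹ ≈ 0.0299 rad s⁻¹.

0.0299 rad s⁻¹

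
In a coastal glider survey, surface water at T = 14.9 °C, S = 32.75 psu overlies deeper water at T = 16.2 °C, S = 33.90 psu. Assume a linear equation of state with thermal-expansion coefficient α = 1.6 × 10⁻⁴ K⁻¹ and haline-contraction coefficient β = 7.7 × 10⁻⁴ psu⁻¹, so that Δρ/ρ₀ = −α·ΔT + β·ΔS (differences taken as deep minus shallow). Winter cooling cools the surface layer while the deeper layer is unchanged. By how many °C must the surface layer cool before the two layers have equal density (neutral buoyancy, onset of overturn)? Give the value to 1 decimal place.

Neutral buoyancy requires Δρ = 0, i.e. −α(T_deep − T_surf′) + β(S_deep − S_surf) = 0.
T_surf′ = T_deep − (β/α)·ΔS = 16.2 − (7.7 × 10⁻⁴/1.6 × 10⁻⁴)·(+1.15) = 10.666 °C.
Cooling required: 14.9 − (10.666) = 4.234 °C.

4.2 °C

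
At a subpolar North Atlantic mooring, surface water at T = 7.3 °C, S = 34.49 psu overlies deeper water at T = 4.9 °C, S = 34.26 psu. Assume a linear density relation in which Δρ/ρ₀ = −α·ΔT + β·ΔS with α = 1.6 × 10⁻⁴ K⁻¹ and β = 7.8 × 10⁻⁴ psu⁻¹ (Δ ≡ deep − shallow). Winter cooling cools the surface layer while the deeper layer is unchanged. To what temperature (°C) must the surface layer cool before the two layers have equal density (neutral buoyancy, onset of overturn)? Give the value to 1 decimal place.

6.0 °C

Neutral buoyancy requires Δρ = 0, i.e. −α(T_deep − T_surf′) + β(S_deep − S_surf) = 0.
T_surf′ = T_deep − (β/α)·ΔS = 4.9 − (7.8 × 10⁻⁴/1.6 × 10⁻⁴)·(-0.23) = 6.021 °C.
Cooling required: 7.3 − (6.021) = 1.279 °C.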